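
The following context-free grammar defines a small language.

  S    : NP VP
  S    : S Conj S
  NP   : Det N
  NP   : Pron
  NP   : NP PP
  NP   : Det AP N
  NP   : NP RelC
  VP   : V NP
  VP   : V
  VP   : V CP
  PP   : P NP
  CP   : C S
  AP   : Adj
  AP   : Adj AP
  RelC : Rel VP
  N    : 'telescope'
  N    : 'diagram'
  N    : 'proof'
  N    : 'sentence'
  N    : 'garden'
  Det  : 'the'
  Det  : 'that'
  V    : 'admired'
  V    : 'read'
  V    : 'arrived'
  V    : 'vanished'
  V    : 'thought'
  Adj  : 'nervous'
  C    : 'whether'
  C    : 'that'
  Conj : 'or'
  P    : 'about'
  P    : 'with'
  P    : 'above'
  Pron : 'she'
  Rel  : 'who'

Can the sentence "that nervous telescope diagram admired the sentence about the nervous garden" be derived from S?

Ungrammatical

An N word can never sit immediately before an N word in any string this grammar generates, so the substring 'telescope diagram' rules out a derivation.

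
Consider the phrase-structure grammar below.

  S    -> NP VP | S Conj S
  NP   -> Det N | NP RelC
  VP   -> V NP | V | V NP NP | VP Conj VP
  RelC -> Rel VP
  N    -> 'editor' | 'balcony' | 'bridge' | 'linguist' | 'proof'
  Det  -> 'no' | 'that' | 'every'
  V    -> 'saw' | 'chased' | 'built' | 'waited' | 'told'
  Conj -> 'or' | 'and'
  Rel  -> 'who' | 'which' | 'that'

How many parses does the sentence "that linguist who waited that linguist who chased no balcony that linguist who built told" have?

7

Two of the 7 distinct bracketings:
[S [NP [NP [Det that] [N linguist]] [RelC [Rel who] [VP [V waited] [NP [NP [Det that] [N linguist]] [RelC [Rel who] [VP [V chased] [NP [Det no] [N balcony]] [NP [NP [Det that] [N linguist]] [RelC [Rel who] [VP [V built]]]]]]]]]] [VP [V told]]]
[S [NP [NP [Det that] [N linguist]] [RelC [Rel who] [VP [V waited] [NP [NP [NP [Det that] [N linguist]] [RelC [Rel who] [VP [V chased] [NP [Det no] [N balcony]] [NP [Det that] [N linguist]]]]] [RelC [Rel who] [VP [V built]]]]]]] [VP [V told]]]
The trees differ in how a recursive rule is bracketed over the same span.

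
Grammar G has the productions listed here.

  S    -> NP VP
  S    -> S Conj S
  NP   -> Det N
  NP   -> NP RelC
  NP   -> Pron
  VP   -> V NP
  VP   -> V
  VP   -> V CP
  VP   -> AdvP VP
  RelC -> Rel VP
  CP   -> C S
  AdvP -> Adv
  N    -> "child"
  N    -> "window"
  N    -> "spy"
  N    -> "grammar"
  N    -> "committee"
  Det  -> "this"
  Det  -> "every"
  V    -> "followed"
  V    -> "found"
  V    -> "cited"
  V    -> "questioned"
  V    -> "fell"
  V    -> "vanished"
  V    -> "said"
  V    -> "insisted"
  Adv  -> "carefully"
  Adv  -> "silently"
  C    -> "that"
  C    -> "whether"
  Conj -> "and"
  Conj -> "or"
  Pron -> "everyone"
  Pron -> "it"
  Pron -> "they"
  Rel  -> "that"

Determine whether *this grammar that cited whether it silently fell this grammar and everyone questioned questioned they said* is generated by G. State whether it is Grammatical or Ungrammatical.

For S → NP VP, every NP-prefix leaves a non-VP remainder: after 'this grammar' the remainder is not a VP; after 'this grammar that cited' the remainder is not a VP; after 'this grammar that cited whether it silently fell' the remainder is not a VP (and 2 more). The alternative S rule S → S Conj S likewise has no satisfying split.

Ungrammatical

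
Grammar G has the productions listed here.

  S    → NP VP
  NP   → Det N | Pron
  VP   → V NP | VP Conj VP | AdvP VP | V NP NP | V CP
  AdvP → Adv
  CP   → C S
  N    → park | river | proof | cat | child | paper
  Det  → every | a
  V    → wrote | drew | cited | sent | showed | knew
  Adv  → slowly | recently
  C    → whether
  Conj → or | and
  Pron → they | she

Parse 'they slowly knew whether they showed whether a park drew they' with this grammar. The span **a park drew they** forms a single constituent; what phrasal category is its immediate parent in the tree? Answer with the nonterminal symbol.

S
  NP
    Pron: they
  VP
    AdvP
      Adv: slowly
    VP
      V: knew
      CP
        C: whether
        S
          NP
            Pron: they
          VP
            V: showed
            CP
              C: whether
              S
                NP
                  Det: a
                  N: park
                VP
                  V: drew
                  NP
                    Pron: they
The span 'a park drew they' is the S node built by S → NP VP.
Its mother is the CP built by CP → C S.

CP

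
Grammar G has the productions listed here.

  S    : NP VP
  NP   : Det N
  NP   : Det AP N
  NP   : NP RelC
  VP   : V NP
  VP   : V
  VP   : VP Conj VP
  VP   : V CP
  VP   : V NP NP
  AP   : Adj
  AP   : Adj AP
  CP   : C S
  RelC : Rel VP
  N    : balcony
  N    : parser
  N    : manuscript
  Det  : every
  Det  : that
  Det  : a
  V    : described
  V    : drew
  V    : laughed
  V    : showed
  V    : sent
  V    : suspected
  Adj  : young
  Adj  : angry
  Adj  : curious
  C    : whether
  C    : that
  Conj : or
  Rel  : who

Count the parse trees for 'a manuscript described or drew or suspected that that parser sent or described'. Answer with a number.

7

Two of the 7 distinct bracketings:
[S [NP [Det a] [N manuscript]] [VP [VP [V described]] [Conj or] [VP [VP [V drew]] [Conj or] [VP [VP [V suspected] [CP [C that] [S [NP [Det that] [N parser]] [VP [V sent]]]]] [Conj or] [VP [V described]]]]]]
[S [NP [Det a] [N manuscript]] [VP [VP [V described]] [Conj or] [VP [VP [V drew]] [Conj or] [VP [V suspected] [CP [C that] [S [NP [Det that] [N parser]] [VP [VP [V sent]] [Conj or] [VP [V described]]]]]]]]]
The trees differ in how a recursive rule is bracketed over the same span.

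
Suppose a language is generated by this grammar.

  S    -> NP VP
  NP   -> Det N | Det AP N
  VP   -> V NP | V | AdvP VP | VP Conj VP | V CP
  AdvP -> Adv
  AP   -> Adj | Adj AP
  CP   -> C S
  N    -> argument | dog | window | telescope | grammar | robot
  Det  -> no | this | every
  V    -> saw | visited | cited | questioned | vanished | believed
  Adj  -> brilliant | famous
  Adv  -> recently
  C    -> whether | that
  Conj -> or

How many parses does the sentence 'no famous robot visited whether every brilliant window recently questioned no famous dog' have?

[S [NP [Det no] [AP [Adj famous]] [N robot]] [VP [V visited] [CP [C whether] [S [NP [Det every] [AP [Adj brilliant]] [N window]] [VP [AdvP [Adv recently]] [VP [V questioned] [NP [Det no] [AP [Adj famous]] [N dog]]]]]]]]
No rule offers an alternative attachment or grouping for any span, so this is the only derivation.

1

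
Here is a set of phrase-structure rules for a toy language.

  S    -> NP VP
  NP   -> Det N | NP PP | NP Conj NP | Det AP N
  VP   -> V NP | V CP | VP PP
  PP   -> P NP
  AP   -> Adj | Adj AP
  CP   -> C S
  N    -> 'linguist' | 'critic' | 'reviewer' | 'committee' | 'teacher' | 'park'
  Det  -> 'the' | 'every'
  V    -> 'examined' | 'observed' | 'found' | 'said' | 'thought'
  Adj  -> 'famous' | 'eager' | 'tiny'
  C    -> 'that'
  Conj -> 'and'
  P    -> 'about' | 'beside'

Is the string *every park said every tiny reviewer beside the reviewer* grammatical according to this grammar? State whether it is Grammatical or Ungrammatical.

S
  NP
    Det: every
    N: park
  VP
    V: said
    NP
      NP
        Det: every
        AP
          Adj: tiny
        N: reviewer
      PP
        P: beside
        NP
          Det: the
          N: reviewer
The bracketing above is licensed at every node by one of the given productions, with S at the root.

Grammatical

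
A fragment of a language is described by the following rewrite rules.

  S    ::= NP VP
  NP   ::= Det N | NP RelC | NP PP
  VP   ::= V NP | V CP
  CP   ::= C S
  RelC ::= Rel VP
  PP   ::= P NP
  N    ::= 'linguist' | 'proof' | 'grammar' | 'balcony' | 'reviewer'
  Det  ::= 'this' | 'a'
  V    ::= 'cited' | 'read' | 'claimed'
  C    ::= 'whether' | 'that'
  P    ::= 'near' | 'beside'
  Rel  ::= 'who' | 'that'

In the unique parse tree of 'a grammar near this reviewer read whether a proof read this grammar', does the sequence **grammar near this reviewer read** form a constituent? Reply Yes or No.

No

[S [NP [NP [Det a] [N grammar]] [PP [P near] [NP [Det this] [N reviewer]]]] [VP [V read] [CP [C whether] [S [NP [Det a] [N proof]] [VP [V read] [NP [Det this] [N grammar]]]]]]]
The smallest constituent containing 'grammar near this reviewer read' is the S spanning 'a grammar near this reviewer read whether a proof read this grammar'; no single node in the tree dominates exactly the given words.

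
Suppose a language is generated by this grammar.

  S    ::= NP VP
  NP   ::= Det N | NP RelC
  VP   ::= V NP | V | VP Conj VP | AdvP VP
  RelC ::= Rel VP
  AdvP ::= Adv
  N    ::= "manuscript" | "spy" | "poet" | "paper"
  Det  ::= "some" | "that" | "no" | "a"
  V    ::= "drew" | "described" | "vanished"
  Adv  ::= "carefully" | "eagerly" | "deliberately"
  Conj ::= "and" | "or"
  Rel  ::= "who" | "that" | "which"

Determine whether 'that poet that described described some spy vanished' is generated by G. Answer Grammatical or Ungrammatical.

Ungrammatical

For S → NP VP, every NP-prefix leaves a non-VP remainder: after 'that poet' the remainder is not a VP; after 'that poet that described' the remainder is not a VP.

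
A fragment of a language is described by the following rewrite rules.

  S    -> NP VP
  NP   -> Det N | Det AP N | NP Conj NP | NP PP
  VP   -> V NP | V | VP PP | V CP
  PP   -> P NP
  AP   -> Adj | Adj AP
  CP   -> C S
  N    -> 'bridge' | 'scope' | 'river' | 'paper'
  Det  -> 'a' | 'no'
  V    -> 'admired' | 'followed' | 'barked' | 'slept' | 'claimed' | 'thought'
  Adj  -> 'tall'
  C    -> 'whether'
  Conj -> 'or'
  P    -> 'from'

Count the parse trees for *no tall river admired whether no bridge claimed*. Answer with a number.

[S [NP [Det no] [AP [Adj tall]] [N river]] [VP [V admired] [CP [C whether] [S [NP [Det no] [N bridge]] [VP [V claimed]]]]]]
No rule offers an alternative attachment or grouping for any span, so this is the only derivation.

1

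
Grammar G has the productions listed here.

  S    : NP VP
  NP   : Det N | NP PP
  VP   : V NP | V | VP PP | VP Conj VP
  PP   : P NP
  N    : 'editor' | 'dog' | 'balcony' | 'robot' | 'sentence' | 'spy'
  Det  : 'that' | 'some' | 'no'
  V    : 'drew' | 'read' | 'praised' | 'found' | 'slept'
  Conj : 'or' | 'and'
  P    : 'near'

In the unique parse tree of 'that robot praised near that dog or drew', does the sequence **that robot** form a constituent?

Yes

[S [NP [Det that] [N robot]] [VP [VP [VP [V praised]] [PP [P near] [NP [Det that] [N dog]]]] [Conj or] [VP [V drew]]]]
The words 'that robot' are exhaustively dominated by a single NP node (built by NP → Det N), so they form a constituent.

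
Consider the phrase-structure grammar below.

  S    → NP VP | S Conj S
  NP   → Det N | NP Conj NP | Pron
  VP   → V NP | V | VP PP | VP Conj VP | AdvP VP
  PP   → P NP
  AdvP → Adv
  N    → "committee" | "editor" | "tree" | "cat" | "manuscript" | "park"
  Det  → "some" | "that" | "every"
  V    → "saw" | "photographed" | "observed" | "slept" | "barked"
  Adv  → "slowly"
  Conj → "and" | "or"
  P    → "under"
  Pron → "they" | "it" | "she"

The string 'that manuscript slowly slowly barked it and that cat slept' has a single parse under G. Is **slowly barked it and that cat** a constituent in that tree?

[S [S [NP [Det that] [N manuscript]] [VP [AdvP [Adv slowly]] [VP [AdvP [Adv slowly]] [VP [V barked] [NP [Pron it]]]]]] [Conj and] [S [NP [Det that] [N cat]] [VP [V slept]]]]
The smallest constituent containing 'slowly barked it and that cat' is the S spanning 'that manuscript slowly slowly barked it and that cat slept'; no single node in the tree dominates exactly the given words.

No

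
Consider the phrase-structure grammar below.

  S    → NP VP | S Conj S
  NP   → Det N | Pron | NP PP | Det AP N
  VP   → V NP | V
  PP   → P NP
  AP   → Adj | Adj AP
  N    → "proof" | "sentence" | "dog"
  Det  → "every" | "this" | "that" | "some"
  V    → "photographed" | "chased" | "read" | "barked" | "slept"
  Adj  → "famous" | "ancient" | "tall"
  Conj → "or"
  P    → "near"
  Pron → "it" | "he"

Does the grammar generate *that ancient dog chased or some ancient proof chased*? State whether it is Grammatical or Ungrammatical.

S
  S
    NP
      Det: that
      AP
        Adj: ancient
      N: dog
    VP
      V: chased
  Conj: or
  S
    NP
      Det: some
      AP
        Adj: ancient
      N: proof
    VP
      V: chased
Every word is introduced by a lexical rule and the phrasal rules combine the resulting categories into a single S.

Grammatical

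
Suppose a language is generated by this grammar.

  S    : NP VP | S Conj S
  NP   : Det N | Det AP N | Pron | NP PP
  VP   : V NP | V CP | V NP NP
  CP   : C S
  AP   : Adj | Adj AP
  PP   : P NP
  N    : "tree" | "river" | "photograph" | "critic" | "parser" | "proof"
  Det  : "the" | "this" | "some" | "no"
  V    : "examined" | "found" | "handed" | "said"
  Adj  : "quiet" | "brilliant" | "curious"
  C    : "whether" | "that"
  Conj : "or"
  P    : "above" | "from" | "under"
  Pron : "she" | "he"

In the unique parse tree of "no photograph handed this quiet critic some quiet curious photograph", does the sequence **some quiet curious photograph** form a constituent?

[S [NP [Det no] [N photograph]] [VP [V handed] [NP [Det this] [AP [Adj quiet]] [N critic]] [NP [Det some] [AP [Adj quiet] [AP [Adj curious]]] [N photograph]]]]
The words 'some quiet curious photograph' are exhaustively dominated by a single NP node (built by NP → Det AP N), so they form a constituent.

Yes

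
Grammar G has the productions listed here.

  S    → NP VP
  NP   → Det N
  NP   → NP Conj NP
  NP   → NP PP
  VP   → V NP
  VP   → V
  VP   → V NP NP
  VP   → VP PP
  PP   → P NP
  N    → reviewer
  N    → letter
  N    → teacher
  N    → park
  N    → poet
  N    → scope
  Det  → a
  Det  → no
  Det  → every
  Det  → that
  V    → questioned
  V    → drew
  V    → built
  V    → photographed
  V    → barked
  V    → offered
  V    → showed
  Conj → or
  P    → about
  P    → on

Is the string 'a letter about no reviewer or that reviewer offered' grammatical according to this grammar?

[S [NP [NP [NP [Det a] [N letter]] [PP [P about] [NP [Det no] [N reviewer]]]] [Conj or] [NP [Det that] [N reviewer]]] [VP [V offered]]]
Every word is introduced by a lexical rule and the phrasal rules combine the resulting categories into a single S.

Grammatical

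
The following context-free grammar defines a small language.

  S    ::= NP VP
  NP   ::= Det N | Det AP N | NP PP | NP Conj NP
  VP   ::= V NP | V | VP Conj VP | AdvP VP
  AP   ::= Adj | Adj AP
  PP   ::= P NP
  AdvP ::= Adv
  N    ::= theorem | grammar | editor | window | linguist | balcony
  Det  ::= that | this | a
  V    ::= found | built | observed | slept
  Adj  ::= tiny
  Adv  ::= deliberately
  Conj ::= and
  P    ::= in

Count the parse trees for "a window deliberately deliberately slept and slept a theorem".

Two of the 3 distinct bracketings:
[S [NP [Det a] [N window]] [VP [VP [AdvP [Adv deliberately]] [VP [AdvP [Adv deliberately]] [VP [V slept]]]] [Conj and] [VP [V slept] [NP [Det a] [N theorem]]]]]
[S [NP [Det a] [N window]] [VP [AdvP [Adv deliberately]] [VP [VP [AdvP [Adv deliberately]] [VP [V slept]]] [Conj and] [VP [V slept] [NP [Det a] [N theorem]]]]]]
The trees differ in how a recursive rule is bracketed over the same span.

3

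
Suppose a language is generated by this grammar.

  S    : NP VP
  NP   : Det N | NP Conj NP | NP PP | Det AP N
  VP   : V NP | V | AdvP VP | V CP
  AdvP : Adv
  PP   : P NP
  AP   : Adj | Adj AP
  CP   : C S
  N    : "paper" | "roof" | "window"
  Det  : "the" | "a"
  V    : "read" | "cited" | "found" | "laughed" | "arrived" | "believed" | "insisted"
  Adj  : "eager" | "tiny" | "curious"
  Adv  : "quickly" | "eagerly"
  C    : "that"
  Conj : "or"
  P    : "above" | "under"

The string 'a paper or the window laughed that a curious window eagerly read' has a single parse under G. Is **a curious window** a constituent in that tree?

Yes

[S [NP [NP [Det a] [N paper]] [Conj or] [NP [Det the] [N window]]] [VP [V laughed] [CP [C that] [S [NP [Det a] [AP [Adj curious]] [N window]] [VP [AdvP [Adv eagerly]] [VP [V read]]]]]]]
The words 'a curious window' are exhaustively dominated by a single NP node (built by NP → Det AP N), so they form a constituent.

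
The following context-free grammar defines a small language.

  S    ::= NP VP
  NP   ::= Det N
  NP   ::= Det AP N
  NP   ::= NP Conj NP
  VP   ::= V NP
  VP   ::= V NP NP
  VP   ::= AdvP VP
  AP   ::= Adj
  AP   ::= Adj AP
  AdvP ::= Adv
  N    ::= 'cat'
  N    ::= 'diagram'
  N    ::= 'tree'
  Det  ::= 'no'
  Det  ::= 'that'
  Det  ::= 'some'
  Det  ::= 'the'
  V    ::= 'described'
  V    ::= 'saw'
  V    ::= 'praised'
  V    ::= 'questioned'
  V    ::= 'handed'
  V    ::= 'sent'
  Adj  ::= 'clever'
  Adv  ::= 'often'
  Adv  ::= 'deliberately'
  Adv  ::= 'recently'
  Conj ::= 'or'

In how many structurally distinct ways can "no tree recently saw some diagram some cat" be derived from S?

1

[S [NP [Det no] [N tree]] [VP [AdvP [Adv recently]] [VP [V saw] [NP [Det some] [N diagram]] [NP [Det some] [N cat]]]]]
No rule offers an alternative attachment or grouping for any span, so this is the only derivation.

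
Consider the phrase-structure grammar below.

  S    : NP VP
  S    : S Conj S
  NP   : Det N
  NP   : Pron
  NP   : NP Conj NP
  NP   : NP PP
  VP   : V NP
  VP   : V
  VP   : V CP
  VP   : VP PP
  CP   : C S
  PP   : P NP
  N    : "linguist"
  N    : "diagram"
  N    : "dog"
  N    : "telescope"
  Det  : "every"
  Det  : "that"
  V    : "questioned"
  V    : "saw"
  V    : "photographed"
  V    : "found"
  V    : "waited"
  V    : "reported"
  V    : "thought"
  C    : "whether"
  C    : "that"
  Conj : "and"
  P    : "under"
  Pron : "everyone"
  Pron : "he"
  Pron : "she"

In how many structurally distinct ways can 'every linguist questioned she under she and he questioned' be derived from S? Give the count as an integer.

2

The two bracketings:
[S [S [NP [Det every] [N linguist]] [VP [V questioned] [NP [NP [Pron she]] [PP [P under] [NP [Pron she]]]]]] [Conj and] [S [NP [Pron he]] [VP [V questioned]]]]
[S [S [NP [Det every] [N linguist]] [VP [VP [V questioned] [NP [Pron she]]] [PP [P under] [NP [Pron she]]]]] [Conj and] [S [NP [Pron he]] [VP [V questioned]]]]
The difference turns on whether NP → NP PP is used at the relevant span, versus an alternative expansion of NP.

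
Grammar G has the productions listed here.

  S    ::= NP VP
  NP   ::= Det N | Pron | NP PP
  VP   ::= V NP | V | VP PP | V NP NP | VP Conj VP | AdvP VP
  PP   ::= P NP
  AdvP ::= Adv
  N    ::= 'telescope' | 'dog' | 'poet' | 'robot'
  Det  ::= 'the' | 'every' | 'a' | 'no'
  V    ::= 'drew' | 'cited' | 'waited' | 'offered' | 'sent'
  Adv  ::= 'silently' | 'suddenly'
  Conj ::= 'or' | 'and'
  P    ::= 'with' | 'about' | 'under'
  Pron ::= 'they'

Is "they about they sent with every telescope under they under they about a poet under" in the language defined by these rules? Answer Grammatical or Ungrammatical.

For S → NP VP, every NP-prefix leaves a non-VP remainder: after 'they' the remainder is not a VP; after 'they about they' the remainder is not a VP.

Ungrammatical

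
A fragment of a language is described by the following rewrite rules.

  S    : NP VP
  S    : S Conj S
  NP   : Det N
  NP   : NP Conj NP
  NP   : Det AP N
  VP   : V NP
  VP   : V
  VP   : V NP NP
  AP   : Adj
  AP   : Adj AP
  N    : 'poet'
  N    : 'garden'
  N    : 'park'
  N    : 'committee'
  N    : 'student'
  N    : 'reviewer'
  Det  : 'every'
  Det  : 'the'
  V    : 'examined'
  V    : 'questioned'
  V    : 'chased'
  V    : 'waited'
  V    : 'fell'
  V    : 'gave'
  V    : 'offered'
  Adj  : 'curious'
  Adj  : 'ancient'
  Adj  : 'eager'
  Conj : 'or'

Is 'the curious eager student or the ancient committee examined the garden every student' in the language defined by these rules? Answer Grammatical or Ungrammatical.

Grammatical

[S [NP [NP [Det the] [AP [Adj curious] [AP [Adj eager]]] [N student]] [Conj or] [NP [Det the] [AP [Adj ancient]] [N committee]]] [VP [V examined] [NP [Det the] [N garden]] [NP [Det every] [N student]]]]
Each bracket corresponds to one application of a listed rule, so the string is derivable from S.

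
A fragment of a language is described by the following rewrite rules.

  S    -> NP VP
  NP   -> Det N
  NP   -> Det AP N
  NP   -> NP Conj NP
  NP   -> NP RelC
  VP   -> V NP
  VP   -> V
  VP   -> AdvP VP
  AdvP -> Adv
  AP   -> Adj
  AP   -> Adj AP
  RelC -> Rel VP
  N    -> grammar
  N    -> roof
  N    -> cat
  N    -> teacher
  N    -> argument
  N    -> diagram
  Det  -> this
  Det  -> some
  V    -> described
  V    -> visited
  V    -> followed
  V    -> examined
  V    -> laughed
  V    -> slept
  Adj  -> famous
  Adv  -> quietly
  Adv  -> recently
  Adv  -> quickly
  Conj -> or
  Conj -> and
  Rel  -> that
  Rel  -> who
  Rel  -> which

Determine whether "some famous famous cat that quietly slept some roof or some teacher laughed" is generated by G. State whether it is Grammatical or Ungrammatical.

Grammatical

S
  NP
    NP
      NP
        Det: some
        AP
          Adj: famous
          AP
            Adj: famous
        N: cat
      RelC
        Rel: that
        VP
          AdvP
            Adv: quietly
          VP
            V: slept
            NP
              Det: some
              N: roof
    Conj: or
    NP
      Det: some
      N: teacher
  VP
    V: laughed
Each bracket corresponds to one application of a listed rule, so the string is derivable from S.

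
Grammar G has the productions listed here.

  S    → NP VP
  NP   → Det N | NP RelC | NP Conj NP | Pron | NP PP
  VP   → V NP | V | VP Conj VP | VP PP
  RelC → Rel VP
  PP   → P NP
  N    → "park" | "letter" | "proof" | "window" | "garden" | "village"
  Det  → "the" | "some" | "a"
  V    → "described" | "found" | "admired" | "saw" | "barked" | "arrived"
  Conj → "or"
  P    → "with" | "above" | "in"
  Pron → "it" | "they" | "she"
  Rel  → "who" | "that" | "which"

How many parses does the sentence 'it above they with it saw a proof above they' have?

4

Two of the 4 distinct bracketings:
[S [NP [NP [Pron it]] [PP [P above] [NP [NP [Pron they]] [PP [P with] [NP [Pron it]]]]]] [VP [V saw] [NP [NP [Det a] [N proof]] [PP [P above] [NP [Pron they]]]]]]
[S [NP [NP [Pron it]] [PP [P above] [NP [NP [Pron they]] [PP [P with] [NP [Pron it]]]]]] [VP [VP [V saw] [NP [Det a] [N proof]]] [PP [P above] [NP [Pron they]]]]]
The difference turns on whether VP → VP PP is used at the relevant span, versus an alternative expansion of VP.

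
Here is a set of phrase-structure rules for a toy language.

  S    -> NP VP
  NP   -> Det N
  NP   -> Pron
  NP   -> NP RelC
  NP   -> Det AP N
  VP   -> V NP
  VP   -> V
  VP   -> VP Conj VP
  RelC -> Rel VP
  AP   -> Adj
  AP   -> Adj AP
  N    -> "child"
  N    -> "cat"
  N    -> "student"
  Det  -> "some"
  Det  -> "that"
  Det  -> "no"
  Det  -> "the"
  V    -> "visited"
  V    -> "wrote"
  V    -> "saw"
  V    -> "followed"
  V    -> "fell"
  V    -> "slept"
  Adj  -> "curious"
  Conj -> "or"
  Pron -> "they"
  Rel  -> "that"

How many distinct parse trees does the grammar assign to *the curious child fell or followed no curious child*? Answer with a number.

[S [NP [Det the] [AP [Adj curious]] [N child]] [VP [VP [V fell]] [Conj or] [VP [V followed] [NP [Det no] [AP [Adj curious]] [N child]]]]]
No rule offers an alternative attachment or grouping for any span, so this is the only derivation.

1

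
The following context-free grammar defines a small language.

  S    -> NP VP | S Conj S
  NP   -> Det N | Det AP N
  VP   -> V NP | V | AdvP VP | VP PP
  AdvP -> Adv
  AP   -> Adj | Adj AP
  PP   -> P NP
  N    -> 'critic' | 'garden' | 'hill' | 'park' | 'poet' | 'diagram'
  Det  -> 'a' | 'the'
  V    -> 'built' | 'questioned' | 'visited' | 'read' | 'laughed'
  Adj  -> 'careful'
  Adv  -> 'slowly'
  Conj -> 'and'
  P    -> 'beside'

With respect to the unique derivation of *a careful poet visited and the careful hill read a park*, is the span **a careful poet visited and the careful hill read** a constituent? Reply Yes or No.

[S [S [NP [Det a] [AP [Adj careful]] [N poet]] [VP [V visited]]] [Conj and] [S [NP [Det the] [AP [Adj careful]] [N hill]] [VP [V read] [NP [Det a] [N park]]]]]
The smallest constituent containing 'a careful poet visited and the careful hill read' is the S spanning 'a careful poet visited and the careful hill read a park'; no single node in the tree dominates exactly the given words.

No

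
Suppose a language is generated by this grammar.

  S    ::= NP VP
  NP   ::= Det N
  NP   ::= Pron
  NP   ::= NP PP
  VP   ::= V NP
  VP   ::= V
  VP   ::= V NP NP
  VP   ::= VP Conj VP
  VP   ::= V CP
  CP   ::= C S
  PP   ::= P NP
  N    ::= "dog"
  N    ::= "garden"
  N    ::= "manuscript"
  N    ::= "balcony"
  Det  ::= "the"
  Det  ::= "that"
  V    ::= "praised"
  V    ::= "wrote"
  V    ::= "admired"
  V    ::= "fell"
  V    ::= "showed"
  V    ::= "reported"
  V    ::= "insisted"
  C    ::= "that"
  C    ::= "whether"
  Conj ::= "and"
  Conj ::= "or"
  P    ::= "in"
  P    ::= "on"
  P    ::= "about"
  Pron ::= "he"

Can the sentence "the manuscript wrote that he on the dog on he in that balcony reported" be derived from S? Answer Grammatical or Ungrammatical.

Grammatical

[S [NP [Det the] [N manuscript]] [VP [V wrote] [CP [C that] [S [NP [NP [Pron he]] [PP [P on] [NP [NP [Det the] [N dog]] [PP [P on] [NP [NP [Pron he]] [PP [P in] [NP [Det that] [N balcony]]]]]]]] [VP [V reported]]]]]]
Every word is introduced by a lexical rule and the phrasal rules combine the resulting categories into a single S.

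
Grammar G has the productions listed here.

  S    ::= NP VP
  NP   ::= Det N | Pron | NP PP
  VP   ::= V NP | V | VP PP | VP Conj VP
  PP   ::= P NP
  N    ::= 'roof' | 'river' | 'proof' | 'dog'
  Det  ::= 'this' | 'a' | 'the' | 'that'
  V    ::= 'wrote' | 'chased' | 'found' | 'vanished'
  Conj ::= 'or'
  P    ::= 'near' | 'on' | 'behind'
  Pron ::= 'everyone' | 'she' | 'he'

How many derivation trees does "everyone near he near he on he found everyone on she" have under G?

Two of the 10 distinct bracketings:
[S [NP [NP [Pron everyone]] [PP [P near] [NP [NP [Pron he]] [PP [P near] [NP [NP [Pron he]] [PP [P on] [NP [Pron he]]]]]]]] [VP [V found] [NP [NP [Pron everyone]] [PP [P on] [NP [Pron she]]]]]]
[S [NP [NP [Pron everyone]] [PP [P near] [NP [NP [Pron he]] [PP [P near] [NP [NP [Pron he]] [PP [P on] [NP [Pron he]]]]]]]] [VP [VP [V found] [NP [Pron everyone]]] [PP [P on] [NP [Pron she]]]]]
The difference turns on whether VP → VP PP is used at the relevant span, versus an alternative expansion of VP.

10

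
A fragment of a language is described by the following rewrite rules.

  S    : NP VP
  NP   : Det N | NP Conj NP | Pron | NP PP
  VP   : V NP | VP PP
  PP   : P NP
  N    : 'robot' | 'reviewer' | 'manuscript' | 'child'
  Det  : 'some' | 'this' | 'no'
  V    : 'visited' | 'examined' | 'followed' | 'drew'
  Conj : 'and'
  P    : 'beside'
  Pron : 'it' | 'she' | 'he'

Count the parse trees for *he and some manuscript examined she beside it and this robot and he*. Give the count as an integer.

Two of the 7 distinct bracketings:
[S [NP [NP [Pron he]] [Conj and] [NP [Det some] [N manuscript]]] [VP [V examined] [NP [NP [NP [Pron she]] [PP [P beside] [NP [Pron it]]]] [Conj and] [NP [NP [Det this] [N robot]] [Conj and] [NP [Pron he]]]]]]
[S [NP [NP [Pron he]] [Conj and] [NP [Det some] [N manuscript]]] [VP [V examined] [NP [NP [NP [NP [Pron she]] [PP [P beside] [NP [Pron it]]]] [Conj and] [NP [Det this] [N robot]]] [Conj and] [NP [Pron he]]]]]
The trees differ in how a recursive rule is bracketed over the same span.

7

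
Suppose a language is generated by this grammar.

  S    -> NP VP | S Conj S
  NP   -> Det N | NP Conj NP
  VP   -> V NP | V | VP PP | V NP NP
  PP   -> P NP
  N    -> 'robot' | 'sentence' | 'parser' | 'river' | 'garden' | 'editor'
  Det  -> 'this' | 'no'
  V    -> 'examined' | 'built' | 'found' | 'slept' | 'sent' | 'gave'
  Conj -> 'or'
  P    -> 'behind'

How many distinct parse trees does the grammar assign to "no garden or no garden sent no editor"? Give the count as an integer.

1

[S [NP [NP [Det no] [N garden]] [Conj or] [NP [Det no] [N garden]]] [VP [V sent] [NP [Det no] [N editor]]]]
No rule offers an alternative attachment or grouping for any span, so this is the only derivation.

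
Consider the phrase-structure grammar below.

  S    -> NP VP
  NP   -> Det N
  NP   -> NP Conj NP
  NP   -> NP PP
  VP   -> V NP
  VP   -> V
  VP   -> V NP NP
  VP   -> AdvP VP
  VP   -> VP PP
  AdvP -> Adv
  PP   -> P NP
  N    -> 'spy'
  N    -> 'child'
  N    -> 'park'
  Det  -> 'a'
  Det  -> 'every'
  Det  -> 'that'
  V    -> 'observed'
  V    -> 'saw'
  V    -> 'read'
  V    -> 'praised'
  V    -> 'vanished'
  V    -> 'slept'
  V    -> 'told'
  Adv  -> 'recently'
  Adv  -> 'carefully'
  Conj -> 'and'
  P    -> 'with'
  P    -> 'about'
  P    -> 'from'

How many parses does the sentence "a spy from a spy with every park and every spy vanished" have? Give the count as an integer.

5

Two of the 5 distinct bracketings:
[S [NP [NP [NP [Det a] [N spy]] [PP [P from] [NP [NP [Det a] [N spy]] [PP [P with] [NP [Det every] [N park]]]]]] [Conj and] [NP [Det every] [N spy]]] [VP [V vanished]]]
[S [NP [NP [NP [NP [Det a] [N spy]] [PP [P from] [NP [Det a] [N spy]]]] [PP [P with] [NP [Det every] [N park]]]] [Conj and] [NP [Det every] [N spy]]] [VP [V vanished]]]
The trees differ in how a recursive rule is bracketed over the same span.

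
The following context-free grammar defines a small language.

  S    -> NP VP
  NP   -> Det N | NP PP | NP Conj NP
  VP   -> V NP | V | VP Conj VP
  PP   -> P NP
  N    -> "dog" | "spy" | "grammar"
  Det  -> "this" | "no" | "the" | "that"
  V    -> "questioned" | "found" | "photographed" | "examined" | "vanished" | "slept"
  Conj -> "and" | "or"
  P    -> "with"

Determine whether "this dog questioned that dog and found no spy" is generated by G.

S
  NP
    Det: this
    N: dog
  VP
    VP
      V: questioned
      NP
        Det: that
        N: dog
    Conj: and
    VP
      V: found
      NP
        Det: no
        N: spy
Each bracket corresponds to one application of a listed rule, so the string is derivable from S.

Grammatical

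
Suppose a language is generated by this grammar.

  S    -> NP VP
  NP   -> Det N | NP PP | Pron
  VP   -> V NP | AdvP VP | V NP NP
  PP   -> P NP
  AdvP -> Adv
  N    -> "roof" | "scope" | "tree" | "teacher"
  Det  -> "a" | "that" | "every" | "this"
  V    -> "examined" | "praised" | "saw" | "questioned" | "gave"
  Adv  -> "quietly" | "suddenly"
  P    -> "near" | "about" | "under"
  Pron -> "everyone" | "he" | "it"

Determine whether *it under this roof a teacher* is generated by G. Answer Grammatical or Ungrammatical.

Ungrammatical

For S → NP VP, every NP-prefix leaves a non-VP remainder: after 'it' the remainder is not a VP; after 'it under this roof' the remainder is not a VP.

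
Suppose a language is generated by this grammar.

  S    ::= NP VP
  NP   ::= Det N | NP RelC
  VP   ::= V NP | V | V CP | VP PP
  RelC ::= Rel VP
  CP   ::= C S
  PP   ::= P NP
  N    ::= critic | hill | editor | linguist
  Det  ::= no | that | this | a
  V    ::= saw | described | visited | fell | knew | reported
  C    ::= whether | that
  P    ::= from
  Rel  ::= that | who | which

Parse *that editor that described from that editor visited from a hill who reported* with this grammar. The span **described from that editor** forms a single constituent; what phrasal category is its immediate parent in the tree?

RelC

S
  NP
    NP
      Det: that
      N: editor
    RelC
      Rel: that
      VP
        VP
          V: described
        PP
          P: from
          NP
            Det: that
            N: editor
  VP
    VP
      V: visited
    PP
      P: from
      NP
        NP
          Det: a
          N: hill
        RelC
          Rel: who
          VP
            V: reported
The span 'described from that editor' is the VP node built by VP → VP PP.
Its mother is the RelC built by RelC → Rel VP.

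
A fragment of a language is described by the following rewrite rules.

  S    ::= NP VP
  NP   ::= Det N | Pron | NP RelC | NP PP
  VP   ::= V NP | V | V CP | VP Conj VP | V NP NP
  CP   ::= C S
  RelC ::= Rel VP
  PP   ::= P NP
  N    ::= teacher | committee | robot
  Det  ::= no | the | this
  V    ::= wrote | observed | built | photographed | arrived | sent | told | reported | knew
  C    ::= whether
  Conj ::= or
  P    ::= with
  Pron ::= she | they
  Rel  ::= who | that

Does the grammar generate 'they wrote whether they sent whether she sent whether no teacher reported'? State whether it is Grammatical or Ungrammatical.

S
  NP
    Pron: they
  VP
    V: wrote
    CP
      C: whether
      S
        NP
          Pron: they
        VP
          V: sent
          CP
            C: whether
            S
              NP
                Pron: she
              VP
                V: sent
                CP
                  C: whether
                  S
                    NP
                      Det: no
                      N: teacher
                    VP
                      V: reported
Each bracket corresponds to one application of a listed rule, so the string is derivable from S.

Grammatical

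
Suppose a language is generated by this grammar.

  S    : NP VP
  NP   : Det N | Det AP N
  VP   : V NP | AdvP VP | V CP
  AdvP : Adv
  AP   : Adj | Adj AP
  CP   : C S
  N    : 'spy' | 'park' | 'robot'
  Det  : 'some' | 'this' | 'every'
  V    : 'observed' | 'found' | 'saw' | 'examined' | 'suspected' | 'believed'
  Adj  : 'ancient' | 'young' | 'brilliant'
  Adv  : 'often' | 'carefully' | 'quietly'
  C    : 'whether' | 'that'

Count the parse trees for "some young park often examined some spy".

1

[S [NP [Det some] [AP [Adj young]] [N park]] [VP [AdvP [Adv often]] [VP [V examined] [NP [Det some] [N spy]]]]]
No rule offers an alternative attachment or grouping for any span, so this is the only derivation.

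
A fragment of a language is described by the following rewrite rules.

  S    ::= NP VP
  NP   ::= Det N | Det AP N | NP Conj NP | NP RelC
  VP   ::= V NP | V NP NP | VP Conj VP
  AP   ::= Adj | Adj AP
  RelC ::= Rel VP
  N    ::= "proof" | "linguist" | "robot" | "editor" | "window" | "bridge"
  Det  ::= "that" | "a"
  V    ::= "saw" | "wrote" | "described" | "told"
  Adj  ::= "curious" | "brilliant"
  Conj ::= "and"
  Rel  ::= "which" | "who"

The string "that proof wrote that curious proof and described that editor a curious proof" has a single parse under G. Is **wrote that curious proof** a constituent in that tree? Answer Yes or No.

Yes

[S [NP [Det that] [N proof]] [VP [VP [V wrote] [NP [Det that] [AP [Adj curious]] [N proof]]] [Conj and] [VP [V described] [NP [Det that] [N editor]] [NP [Det a] [AP [Adj curious]] [N proof]]]]]
The words 'wrote that curious proof' are exhaustively dominated by a single VP node (built by VP → V NP), so they form a constituent.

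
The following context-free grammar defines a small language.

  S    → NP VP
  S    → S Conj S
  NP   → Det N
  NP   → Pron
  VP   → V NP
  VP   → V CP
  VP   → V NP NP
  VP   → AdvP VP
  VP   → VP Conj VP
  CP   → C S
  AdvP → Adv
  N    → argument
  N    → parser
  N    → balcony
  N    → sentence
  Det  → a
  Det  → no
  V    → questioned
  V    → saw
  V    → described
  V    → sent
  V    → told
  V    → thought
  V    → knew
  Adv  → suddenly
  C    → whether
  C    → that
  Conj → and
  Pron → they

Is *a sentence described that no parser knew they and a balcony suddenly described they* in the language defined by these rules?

Grammatical

S
  NP
    Det: a
    N: sentence
  VP
    V: described
    CP
      C: that
      S
        S
          NP
            Det: no
            N: parser
          VP
            V: knew
            NP
              Pron: they
        Conj: and
        S
          NP
            Det: a
            N: balcony
          VP
            AdvP
              Adv: suddenly
            VP
              V: described
              NP
                Pron: they
Each bracket corresponds to one application of a listed rule, so the string is derivable from S.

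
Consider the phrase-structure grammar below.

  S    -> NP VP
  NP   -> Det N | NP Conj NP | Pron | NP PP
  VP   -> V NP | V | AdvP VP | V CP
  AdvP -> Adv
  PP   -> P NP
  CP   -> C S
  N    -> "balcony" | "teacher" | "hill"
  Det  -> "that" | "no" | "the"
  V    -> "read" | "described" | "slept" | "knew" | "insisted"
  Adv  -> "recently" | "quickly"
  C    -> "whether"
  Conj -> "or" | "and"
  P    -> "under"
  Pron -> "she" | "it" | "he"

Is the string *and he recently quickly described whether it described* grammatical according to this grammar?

Ungrammatical

For S → NP VP, no prefix of the string parses as an NP.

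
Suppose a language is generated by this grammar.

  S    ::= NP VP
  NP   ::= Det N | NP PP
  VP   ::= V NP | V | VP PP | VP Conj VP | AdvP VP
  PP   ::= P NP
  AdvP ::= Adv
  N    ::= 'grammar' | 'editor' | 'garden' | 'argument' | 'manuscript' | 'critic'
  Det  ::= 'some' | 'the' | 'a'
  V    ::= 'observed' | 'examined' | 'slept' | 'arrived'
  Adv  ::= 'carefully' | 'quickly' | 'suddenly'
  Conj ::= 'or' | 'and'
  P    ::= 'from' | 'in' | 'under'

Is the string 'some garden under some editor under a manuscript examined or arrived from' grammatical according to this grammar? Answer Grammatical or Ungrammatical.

For S → NP VP, every NP-prefix leaves a non-VP remainder: after 'some garden' the remainder is not a VP; after 'some garden under some editor' the remainder is not a VP; after 'some garden under some editor under a manuscript' the remainder is not a VP.

Ungrammatical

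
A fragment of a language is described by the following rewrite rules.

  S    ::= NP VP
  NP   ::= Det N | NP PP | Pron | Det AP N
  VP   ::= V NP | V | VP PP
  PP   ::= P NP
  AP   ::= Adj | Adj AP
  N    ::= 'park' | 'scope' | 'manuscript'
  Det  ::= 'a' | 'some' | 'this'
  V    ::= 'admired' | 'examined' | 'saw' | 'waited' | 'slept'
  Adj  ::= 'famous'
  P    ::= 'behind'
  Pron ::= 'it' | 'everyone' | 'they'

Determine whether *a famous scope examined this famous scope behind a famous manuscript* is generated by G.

Grammatical

S
  NP
    Det: a
    AP
      Adj: famous
    N: scope
  VP
    V: examined
    NP
      NP
        Det: this
        AP
          Adj: famous
        N: scope
      PP
        P: behind
        NP
          Det: a
          AP
            Adj: famous
          N: manuscript
Each bracket corresponds to one application of a listed rule, so the string is derivable from S.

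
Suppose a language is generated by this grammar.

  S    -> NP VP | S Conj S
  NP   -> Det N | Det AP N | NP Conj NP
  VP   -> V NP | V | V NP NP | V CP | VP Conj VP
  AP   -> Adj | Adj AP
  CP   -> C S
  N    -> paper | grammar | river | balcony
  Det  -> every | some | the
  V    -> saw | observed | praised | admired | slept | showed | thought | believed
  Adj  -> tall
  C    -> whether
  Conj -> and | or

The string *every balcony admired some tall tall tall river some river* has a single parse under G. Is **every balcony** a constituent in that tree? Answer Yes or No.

[S [NP [Det every] [N balcony]] [VP [V admired] [NP [Det some] [AP [Adj tall] [AP [Adj tall] [AP [Adj tall]]]] [N river]] [NP [Det some] [N river]]]]
The words 'every balcony' are exhaustively dominated by a single NP node (built by NP → Det N), so they form a constituent.

Yes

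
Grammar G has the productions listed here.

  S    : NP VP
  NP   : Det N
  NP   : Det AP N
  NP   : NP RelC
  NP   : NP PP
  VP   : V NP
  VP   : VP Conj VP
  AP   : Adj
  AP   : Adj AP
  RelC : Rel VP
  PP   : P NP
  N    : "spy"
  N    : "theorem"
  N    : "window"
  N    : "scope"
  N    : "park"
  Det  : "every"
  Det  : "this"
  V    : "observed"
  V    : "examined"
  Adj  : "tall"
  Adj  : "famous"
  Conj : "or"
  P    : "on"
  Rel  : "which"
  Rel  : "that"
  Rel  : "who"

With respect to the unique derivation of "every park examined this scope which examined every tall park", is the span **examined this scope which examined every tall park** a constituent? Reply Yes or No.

Yes

[S [NP [Det every] [N park]] [VP [V examined] [NP [NP [Det this] [N scope]] [RelC [Rel which] [VP [V examined] [NP [Det every] [AP [Adj tall]] [N park]]]]]]]
The words 'examined this scope which examined every tall park' are exhaustively dominated by a single VP node (built by VP → V NP), so they form a constituent.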